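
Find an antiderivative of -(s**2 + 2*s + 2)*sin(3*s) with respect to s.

s**2*cos(3*s)/3 - 2*s*sin(3*s)/9 + 2*s*cos(3*s)/3 - 2*sin(3*s)/9 + 16*cos(3*s)/27 + C

Use integration by parts with u = s**2 + 2*s + 2, dv = -sin(3*s) ds, so v = cos(3*s)/3.
Apply parts 2 times (tabular method): alternate signs, differentiate u down to 0, integrate dv up.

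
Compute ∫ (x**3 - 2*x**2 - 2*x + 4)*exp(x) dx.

Use integration by parts with u = x**3 - 2*x**2 - 2*x + 4, dv = exp(x) dx, so v = exp(x).
Apply parts 3 times (tabular method): alternate signs, differentiate u down to 0, integrate dv up.

(x**3 - 5*x**2 + 8*x - 4)*exp(x) + C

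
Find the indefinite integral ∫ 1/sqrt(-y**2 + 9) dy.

asin(y/3) + C

Substitute y = 3·sin(θ), so dy = 3·cos(θ) dθ and the radical becomes sqrt(-y**2 + 9) = 3·cos(θ) by the Pythagorean identity.
Integrate the resulting trig expression in θ, then back-substitute θ = asin(y/3), sin(θ) = y/3, cos(θ) = sqrt(-y**2 + 9)/3 (absorbing any constant into C).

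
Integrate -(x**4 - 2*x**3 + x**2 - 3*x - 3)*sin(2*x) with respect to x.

Use integration by parts with u = x**4 - 2*x**3 + x**2 - 3*x - 3, dv = -sin(2*x) dx, so v = cos(2*x)/2.
Apply parts 4 times (tabular method): alternate signs, differentiate u down to 0, integrate dv up.

x**4*cos(2*x)/2 - x**3*sin(2*x) - x**3*cos(2*x) + 3*x**2*sin(2*x)/2 - x**2*cos(2*x) + x*sin(2*x) - cos(2*x) + C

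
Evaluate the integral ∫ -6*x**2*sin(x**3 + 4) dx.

2*cos(x**3 + 4) + C

Let u = x**3 + 4, so du = (3*x**2) dx.
Rewriting, the integral becomes -2·∫ sin(u) du = -2·-cos(u).
Substituting back, u = x**3 + 4.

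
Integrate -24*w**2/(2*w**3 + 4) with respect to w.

Let u = 2*w**3 + 4, so du = (6*w**2) dw.
Rewriting, the integral becomes -4·∫ 1/u du = -4·log(u).
Substituting back, u = 2*w**3 + 4.

-4*log(2*w**3 + 4) + C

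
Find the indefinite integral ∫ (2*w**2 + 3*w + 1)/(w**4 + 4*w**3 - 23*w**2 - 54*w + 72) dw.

Factor the denominator: (w - 4)*(w - 1)*(w + 3)*(w + 6).
Partial-fraction decomposition: -11/(42*(w + 6)) + 5/(42*(w + 3)) - 1/(14*(w - 1)) + 3/(14*(w - 4)).
Integrate each term: A/(w−a) contributes A·log|w−a|.

3*log(w - 4)/14 - log(w - 1)/14 + 5*log(w + 3)/42 - 11*log(w + 6)/42 + C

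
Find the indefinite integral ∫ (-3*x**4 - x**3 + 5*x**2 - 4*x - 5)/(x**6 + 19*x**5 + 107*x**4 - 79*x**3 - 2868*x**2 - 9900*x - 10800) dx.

Factor the denominator: (x - 5)*(x + 3)*(x + 4)*(x + 5)*(x + 6)**2.
Partial-fraction decomposition: -281351/(4356*(x + 6)) - 3473/(66*(x + 6)**2) + 161/(2*(x + 5)) - 613/(36*(x + 4)) + 41/(36*(x + 3)) - 95/(4356*(x - 5)).
Integrate each term; A/(x−a) gives A·log|x−a|; A/(x−a)² gives −A/(x−a).

-95*log(x - 5)/4356 + 41*log(x + 3)/36 - 613*log(x + 4)/36 + 161*log(x + 5)/2 - 281351*log(x + 6)/4356 + 3473/(66*x + 396) + C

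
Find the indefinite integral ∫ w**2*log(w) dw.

Use integration by parts with u = log(w), dv = w**2 dw.
Then du = 1/w dw and v = w**3/3.

w**3*log(w)/3 - w**3/9 + C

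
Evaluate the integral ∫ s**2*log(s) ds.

s**3*log(s)/3 - s**3/9 + C

Use integration by parts with u = log(s), dv = s**2 ds.
Then du = 1/s ds and v = s**3/3.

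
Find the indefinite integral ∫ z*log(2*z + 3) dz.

Use integration by parts with u = log(2*z + 3), dv = z dz.
Then du = 2/(2*z + 3) dz and v = z**2/2.

z**2*log(2*z + 3)/2 - z**2/4 + 3*z/4 - 9*log(2*z + 3)/8 + C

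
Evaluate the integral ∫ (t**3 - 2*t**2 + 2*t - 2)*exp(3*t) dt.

Use integration by parts with u = t**3 - 2*t**2 + 2*t - 2, dv = exp(3*t) dt, so v = exp(3*t)/3.
Apply parts 3 times (tabular method): alternate signs, differentiate u down to 0, integrate dv up.

(3*t**3 - 9*t**2 + 12*t - 10)*exp(3*t)/9 + C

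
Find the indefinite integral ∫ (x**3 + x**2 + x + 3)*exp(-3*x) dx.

(-9*x**3 - 18*x**2 - 21*x - 34)*exp(-3*x)/27 + C

Use integration by parts with u = x**3 + x**2 + x + 3, dv = exp(-3*x) dx, so v = -exp(-3*x)/3.
Apply parts 3 times (tabular method): alternate signs, differentiate u down to 0, integrate dv up.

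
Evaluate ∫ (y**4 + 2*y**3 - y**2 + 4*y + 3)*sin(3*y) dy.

Use integration by parts with u = y**4 + 2*y**3 - y**2 + 4*y + 3, dv = sin(3*y) dy, so v = -cos(3*y)/3.
Apply parts 4 times (tabular method): alternate signs, differentiate u down to 0, integrate dv up.

-y**4*cos(3*y)/3 + 4*y**3*sin(3*y)/9 - 2*y**3*cos(3*y)/3 + 2*y**2*sin(3*y)/3 + 7*y**2*cos(3*y)/9 - 14*y*sin(3*y)/27 - 8*y*cos(3*y)/9 + 8*sin(3*y)/27 - 95*cos(3*y)/81 + C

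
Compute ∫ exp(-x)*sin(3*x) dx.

Let I denote the integral. Integrate by parts with u = sin(3*x), dv = exp(-x) dx, so v = -exp(-x): I = -exp(-x)*sin(3*x) + 3·∫ exp(-x)*cos(3*x) dx.
Apply parts again with u = cos(3*x), dv = exp(-x) dx: ∫ exp(-x)*cos(3*x) dx = -exp(-x)*cos(3*x) − 3·I. Substituting back brings back I: I = -exp(-x)*sin(3*x) - 3*exp(-x)*cos(3*x) − 9·I.
Solving for I: (1 + 9)·I equals the remaining terms, so I = (1/10)·(-exp(-x)*sin(3*x) - 3*exp(-x)*cos(3*x)).

-exp(-x)*sin(3*x)/10 - 3*exp(-x)*cos(3*x)/10 + C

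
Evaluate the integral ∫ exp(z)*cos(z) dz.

Let I denote the integral. Integrate by parts with u = cos(z), dv = exp(z) dz, so v = exp(z): I = exp(z)*cos(z) + ∫ exp(z)*sin(z) dz.
Apply parts again with u = sin(z), dv = exp(z) dz: ∫ exp(z)*sin(z) dz = exp(z)*sin(z) − I. Substituting back brings back I: I = exp(z)*sin(z) + exp(z)*cos(z) − I.
Solving for I: (1 + 1)·I equals the remaining terms, so I = (1/2)·(exp(z)*sin(z) + exp(z)*cos(z)).

exp(z)*sin(z)/2 + exp(z)*cos(z)/2 + C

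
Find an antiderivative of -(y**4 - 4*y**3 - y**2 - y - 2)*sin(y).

Use integration by parts with u = y**4 - 4*y**3 - y**2 - y - 2, dv = -sin(y) dy, so v = cos(y).
Apply parts 4 times (tabular method): alternate signs, differentiate u down to 0, integrate dv up.

y**4*cos(y) - 4*y**3*sin(y) - 4*y**3*cos(y) + 12*y**2*sin(y) - 13*y**2*cos(y) + 26*y*sin(y) + 23*y*cos(y) - 23*sin(y) + 24*cos(y) + C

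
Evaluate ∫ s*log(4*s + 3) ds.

s**2*log(4*s + 3)/2 - s**2/4 + 3*s/8 - 9*log(4*s + 3)/32 + C

Use integration by parts with u = log(4*s + 3), dv = s ds.
Then du = 4/(4*s + 3) ds and v = s**2/2.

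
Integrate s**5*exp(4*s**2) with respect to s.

Let u = s², du = 2s ds; rewrite as (1/2)∫ u^2·exp(4u) du.
Now integrate by parts 2 times.

(8*s**4 - 4*s**2 + 1)*exp(4*s**2)/64 + C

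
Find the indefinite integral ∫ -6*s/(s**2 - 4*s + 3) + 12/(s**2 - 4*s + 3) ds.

Let u = s**2 - 4*s + 3, so du = (2*s - 4) ds.
Rewriting, the integral becomes -3·∫ 1/u du = -3·log(u).
Substituting back, u = s**2 - 4*s + 3.

-3*log(s**2 - 4*s + 3) + C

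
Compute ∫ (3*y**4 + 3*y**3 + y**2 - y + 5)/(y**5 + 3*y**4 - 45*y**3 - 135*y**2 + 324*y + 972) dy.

Factor the denominator: (y - 6)*(y - 3)*(y + 3)**2*(y + 6).
Partial-fraction decomposition: 3287/(972*(y + 6)) - 4679/(2916*(y + 3)) + 179/(162*(y + 3)**2) - 335/(972*(y - 3)) + 4571/(2916*(y - 6)).
Integrate each term; A/(y−a) gives A·log|y−a|; A/(y−a)² gives −A/(y−a).

4571*log(y - 6)/2916 - 335*log(y - 3)/972 - 4679*log(y + 3)/2916 + 3287*log(y + 6)/972 - 179/(162*y + 486) + C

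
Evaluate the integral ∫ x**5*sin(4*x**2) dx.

Let u = x², du = 2x dx; rewrite as (1/2)∫ u^2·sin(4u) du.
Now integrate by parts 2 times.

-x**4*cos(4*x**2)/8 + x**2*sin(4*x**2)/16 + cos(4*x**2)/64 + C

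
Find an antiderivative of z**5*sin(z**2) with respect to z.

-z**4*cos(z**2)/2 + z**2*sin(z**2) + cos(z**2) + C

Let u = z², du = 2z dz; rewrite as (1/2)∫ u^2·sin(1u) du.
Now integrate by parts 2 times.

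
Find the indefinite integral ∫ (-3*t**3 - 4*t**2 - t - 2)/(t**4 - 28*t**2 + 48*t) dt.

-log(t)/24 - 131*log(t - 4)/40 + 11*log(t - 2)/8 - 127*log(t + 6)/120 + C

Factor the denominator: t*(t - 4)*(t - 2)*(t + 6).
Partial-fraction decomposition: -127/(120*(t + 6)) + 11/(8*(t - 2)) - 131/(40*(t - 4)) - 1/(24*t).
Integrate each term: A/(t−a) contributes A·log|t−a|.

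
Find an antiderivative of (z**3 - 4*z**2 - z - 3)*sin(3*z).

Use integration by parts with u = z**3 - 4*z**2 - z - 3, dv = sin(3*z) dz, so v = -cos(3*z)/3.
Apply parts 3 times (tabular method): alternate signs, differentiate u down to 0, integrate dv up.

-z**3*cos(3*z)/3 + z**2*sin(3*z)/3 + 4*z**2*cos(3*z)/3 - 8*z*sin(3*z)/9 + 5*z*cos(3*z)/9 - 5*sin(3*z)/27 + 19*cos(3*z)/27 + C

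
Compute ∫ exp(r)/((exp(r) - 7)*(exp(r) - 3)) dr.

Let u = e^r, du = e^r dr.
The integral becomes ∫ du/((u-7)(u-3)); decompose into partial fractions.

log(exp(r) - 7)/4 - log(exp(r) - 3)/4 + C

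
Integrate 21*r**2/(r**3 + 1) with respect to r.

7*log(r**3 + 1) + C

Let u = r**3 + 1, so du = (3*r**2) dr.
Rewriting, the integral becomes 7·∫ 1/u du = 7·log(u).
Substituting back, u = r**3 + 1.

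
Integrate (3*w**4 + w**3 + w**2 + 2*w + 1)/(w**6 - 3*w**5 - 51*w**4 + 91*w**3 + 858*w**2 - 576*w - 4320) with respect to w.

4153*log(w - 6)/2700 - 509*log(w - 5)/324 + 143*log(w - 3)/882 - 55*log(w + 3)/108 + 150809*log(w + 4)/396900 - 713/(630*w + 2520) + C

Factor the denominator: (w - 6)*(w - 5)*(w - 3)*(w + 3)*(w + 4)**2.
Partial-fraction decomposition: 150809/(396900*(w + 4)) + 713/(630*(w + 4)**2) - 55/(108*(w + 3)) + 143/(882*(w - 3)) - 509/(324*(w - 5)) + 4153/(2700*(w - 6)).
Integrate each term; A/(w−a) gives A·log|w−a|; A/(w−a)² gives −A/(w−a).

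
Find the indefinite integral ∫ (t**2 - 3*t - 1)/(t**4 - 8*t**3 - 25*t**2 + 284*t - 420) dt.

Factor the denominator: (t - 7)*(t - 5)*(t - 2)*(t + 6).
Partial-fraction decomposition: -53/(1144*(t + 6)) - 1/(40*(t - 2)) - 3/(22*(t - 5)) + 27/(130*(t - 7)).
Integrate each term: A/(t−a) contributes A·log|t−a|.

27*log(t - 7)/130 - 3*log(t - 5)/22 - log(t - 2)/40 - 53*log(t + 6)/1144 + C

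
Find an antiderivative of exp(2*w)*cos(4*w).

Let I denote the integral. Integrate by parts with u = cos(4*w), dv = exp(2*w) dw, so v = exp(2*w)/2: I = exp(2*w)*cos(4*w)/2 + 2·∫ exp(2*w)*sin(4*w) dw.
Apply parts again with u = sin(4*w), dv = exp(2*w) dw: ∫ exp(2*w)*sin(4*w) dw = exp(2*w)*sin(4*w)/2 − 2·I. Substituting back brings back I: I = exp(2*w)*sin(4*w) + exp(2*w)*cos(4*w)/2 − 4·I.
Solving for I: (1 + 4)·I equals the remaining terms, so I = (1/5)·(exp(2*w)*sin(4*w) + exp(2*w)*cos(4*w)/2).

exp(2*w)*sin(4*w)/5 + exp(2*w)*cos(4*w)/10 + C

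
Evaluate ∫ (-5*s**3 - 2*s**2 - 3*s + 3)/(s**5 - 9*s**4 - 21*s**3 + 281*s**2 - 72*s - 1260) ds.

-1831*log(s - 7)/432 + 389*log(s - 6)/88 - 53*log(s - 3)/160 - 41*log(s + 2)/1080 + 593*log(s + 5)/3168 + C

Factor the denominator: (s - 7)*(s - 6)*(s - 3)*(s + 2)*(s + 5).
Partial-fraction decomposition: 593/(3168*(s + 5)) - 41/(1080*(s + 2)) - 53/(160*(s - 3)) + 389/(88*(s - 6)) - 1831/(432*(s - 7)).
Integrate each term: A/(s−a) contributes A·log|s−a|.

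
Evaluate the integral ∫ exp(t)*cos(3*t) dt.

3*exp(t)*sin(3*t)/10 + exp(t)*cos(3*t)/10 + C

Let I denote the integral. Integrate by parts with u = cos(3*t), dv = exp(t) dt, so v = exp(t): I = exp(t)*cos(3*t) + 3·∫ exp(t)*sin(3*t) dt.
Apply parts again with u = sin(3*t), dv = exp(t) dt: ∫ exp(t)*sin(3*t) dt = exp(t)*sin(3*t) − 3·I. Substituting back brings back I: I = 3*exp(t)*sin(3*t) + exp(t)*cos(3*t) − 9·I.
Solving for I: (1 + 9)·I equals the remaining terms, so I = (1/10)·(3*exp(t)*sin(3*t) + exp(t)*cos(3*t)).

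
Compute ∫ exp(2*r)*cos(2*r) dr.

Let I denote the integral. Integrate by parts with u = cos(2*r), dv = exp(2*r) dr, so v = exp(2*r)/2: I = exp(2*r)*cos(2*r)/2 + ∫ exp(2*r)*sin(2*r) dr.
Apply parts again with u = sin(2*r), dv = exp(2*r) dr: ∫ exp(2*r)*sin(2*r) dr = exp(2*r)*sin(2*r)/2 − I. Substituting back brings back I: I = exp(2*r)*sin(2*r)/2 + exp(2*r)*cos(2*r)/2 − I.
Solving for I: (1 + 1)·I equals the remaining terms, so I = (1/2)·(exp(2*r)*sin(2*r)/2 + exp(2*r)*cos(2*r)/2).

exp(2*r)*sin(2*r)/4 + exp(2*r)*cos(2*r)/4 + C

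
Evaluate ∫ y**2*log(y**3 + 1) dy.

Let u = y**3 + 1, so du = (3*y**2) dy.
The integral becomes (1/3)·∫ log(u) du; integrate by parts with u′=log(u), dv′=du.

y**3*log(y**3 + 1)/3 - y**3/3 + log(y**3 + 1)/3 + C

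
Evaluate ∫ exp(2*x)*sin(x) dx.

2*exp(2*x)*sin(x)/5 - exp(2*x)*cos(x)/5 + C

Let I denote the integral. Integrate by parts with u = sin(x), dv = exp(2*x) dx, so v = exp(2*x)/2: I = exp(2*x)*sin(x)/2 − (1/2)·∫ exp(2*x)*cos(x) dx.
Apply parts again with u = cos(x), dv = exp(2*x) dx: ∫ exp(2*x)*cos(x) dx = exp(2*x)*cos(x)/2 + (1/2)·I. Substituting back brings back I: I = exp(2*x)*sin(x)/2 - exp(2*x)*cos(x)/4 − (1/4)·I.
Solving for I: (1 + 1/4)·I equals the remaining terms, so I = (4/5)·(exp(2*x)*sin(x)/2 - exp(2*x)*cos(x)/4).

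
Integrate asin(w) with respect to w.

w*asin(w) + sqrt(-w**2 + 1) + C

Use integration by parts with u = arcsin(w), dv = dw.
Then du = 1/sqrt(-w**2 + 1) dw.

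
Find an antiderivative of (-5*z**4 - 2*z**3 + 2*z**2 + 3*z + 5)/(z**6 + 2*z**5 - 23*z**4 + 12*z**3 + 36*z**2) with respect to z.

Factor the denominator: z**2*(z - 3)*(z - 2)*(z + 1)*(z + 6).
Partial-fraction decomposition: 5989/(12960*(z + 6)) + 1/(60*(z + 1)) + 77/(96*(z - 2)) - 427/(324*(z - 3)) + 1/(27*z) + 5/(36*z**2).
Integrate each term; A/(z−a) gives A·log|z−a|; A/(z−a)² gives −A/(z−a).

log(z)/27 - 427*log(z - 3)/324 + 77*log(z - 2)/96 + log(z + 1)/60 + 5989*log(z + 6)/12960 - 5/(36*z) + C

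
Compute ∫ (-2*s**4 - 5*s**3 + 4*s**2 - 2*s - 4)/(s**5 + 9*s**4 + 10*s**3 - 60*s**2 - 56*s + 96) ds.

-log(s - 2)/3 + 3*log(s - 1)/35 + log(s + 2)/4 + 31*log(s + 4)/30 - 85*log(s + 6)/28 + C

Factor the denominator: (s - 2)*(s - 1)*(s + 2)*(s + 4)*(s + 6).
Partial-fraction decomposition: -85/(28*(s + 6)) + 31/(30*(s + 4)) + 1/(4*(s + 2)) + 3/(35*(s - 1)) - 1/(3*(s - 2)).
Integrate each term: A/(s−a) contributes A·log|s−a|.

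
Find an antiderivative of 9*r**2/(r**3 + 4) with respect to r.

3*log(r**3 + 4) + C

Let u = r**3 + 4, so du = (3*r**2) dr.
Rewriting, the integral becomes 3·∫ 1/u du = 3·log(u).
Substituting back, u = r**3 + 4.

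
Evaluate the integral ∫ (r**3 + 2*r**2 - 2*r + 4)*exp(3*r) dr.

(9*r**3 + 9*r**2 - 24*r + 44)*exp(3*r)/27 + C

Use integration by parts with u = r**3 + 2*r**2 - 2*r + 4, dv = exp(3*r) dr, so v = exp(3*r)/3.
Apply parts 3 times (tabular method): alternate signs, differentiate u down to 0, integrate dv up.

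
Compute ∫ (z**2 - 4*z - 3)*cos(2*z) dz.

Use integration by parts with u = z**2 - 4*z - 3, dv = cos(2*z) dz, so v = sin(2*z)/2.
Apply parts 2 times (tabular method): alternate signs, differentiate u down to 0, integrate dv up.

z**2*sin(2*z)/2 - 2*z*sin(2*z) + z*cos(2*z)/2 - 7*sin(2*z)/4 - cos(2*z) + C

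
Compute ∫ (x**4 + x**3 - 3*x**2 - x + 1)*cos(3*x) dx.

Use integration by parts with u = x**4 + x**3 - 3*x**2 - x + 1, dv = cos(3*x) dx, so v = sin(3*x)/3.
Apply parts 4 times (tabular method): alternate signs, differentiate u down to 0, integrate dv up.

x**4*sin(3*x)/3 + x**3*sin(3*x)/3 + 4*x**3*cos(3*x)/9 - 13*x**2*sin(3*x)/9 + x**2*cos(3*x)/3 - 5*x*sin(3*x)/9 - 26*x*cos(3*x)/27 + 53*sin(3*x)/81 - 5*cos(3*x)/27 + C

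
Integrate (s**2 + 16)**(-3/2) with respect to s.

Substitute s = 4·tan(θ), so ds = 4·sec(θ)^2 dθ and the radical becomes sqrt(s**2 + 16) = 4·sec(θ) by the Pythagorean identity.
Integrate the resulting trig expression in θ, then back-substitute tan(θ) = s/4, sec(θ) = sqrt(s**2 + 16)/4 (absorbing any constant into C).

s/(16*sqrt(s**2 + 16)) + C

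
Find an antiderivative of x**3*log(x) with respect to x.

x**4*log(x)/4 - x**4/16 + C

Use integration by parts with u = log(x), dv = x**3 dx.
Then du = 1/x dx and v = x**4/4.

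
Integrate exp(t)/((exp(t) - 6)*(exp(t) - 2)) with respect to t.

Let u = e^t, du = e^t dt.
The integral becomes ∫ du/((u-6)(u-2)); decompose into partial fractions.

log(exp(t) - 6)/4 - log(exp(t) - 2)/4 + C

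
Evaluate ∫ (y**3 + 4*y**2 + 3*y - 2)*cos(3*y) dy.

y**3*sin(3*y)/3 + 4*y**2*sin(3*y)/3 + y**2*cos(3*y)/3 + 7*y*sin(3*y)/9 + 8*y*cos(3*y)/9 - 26*sin(3*y)/27 + 7*cos(3*y)/27 + C

Use integration by parts with u = y**3 + 4*y**2 + 3*y - 2, dv = cos(3*y) dy, so v = sin(3*y)/3.
Apply parts 3 times (tabular method): alternate signs, differentiate u down to 0, integrate dv up.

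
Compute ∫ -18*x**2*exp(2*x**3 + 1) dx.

Let u = 2*x**3 + 1, so du = (6*x**2) dx.
Rewriting, the integral becomes -3·∫ e^u du = -3·e^u.
Substituting back, u = 2*x**3 + 1.

-3*exp(2*x**3 + 1) + C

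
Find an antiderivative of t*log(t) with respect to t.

t**2*log(t)/2 - t**2/4 + C

Use integration by parts with u = log(t), dv = t dt.
Then du = 1/t dt and v = t**2/2.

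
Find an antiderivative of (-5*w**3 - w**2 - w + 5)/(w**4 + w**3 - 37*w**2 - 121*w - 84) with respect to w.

Factor the denominator: (w - 7)*(w + 1)*(w + 3)*(w + 4).
Partial-fraction decomposition: -313/(33*(w + 4)) + 67/(10*(w + 3)) - 5/(24*(w + 1)) - 883/(440*(w - 7)).
Integrate each term: A/(w−a) contributes A·log|w−a|.

-883*log(w - 7)/440 - 5*log(w + 1)/24 + 67*log(w + 3)/10 - 313*log(w + 4)/33 + C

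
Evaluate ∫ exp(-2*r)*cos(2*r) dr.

exp(-2*r)*sin(2*r)/4 - exp(-2*r)*cos(2*r)/4 + C

Let I denote the integral. Integrate by parts with u = cos(2*r), dv = exp(-2*r) dr, so v = -exp(-2*r)/2: I = -exp(-2*r)*cos(2*r)/2 − ∫ exp(-2*r)*sin(2*r) dr.
Apply parts again with u = sin(2*r), dv = exp(-2*r) dr: ∫ exp(-2*r)*sin(2*r) dr = -exp(-2*r)*sin(2*r)/2 + I. Substituting back brings back I: I = exp(-2*r)*sin(2*r)/2 - exp(-2*r)*cos(2*r)/2 − I.
Solving for I: (1 + 1)·I equals the remaining terms, so I = (1/2)·(exp(-2*r)*sin(2*r)/2 - exp(-2*r)*cos(2*r)/2).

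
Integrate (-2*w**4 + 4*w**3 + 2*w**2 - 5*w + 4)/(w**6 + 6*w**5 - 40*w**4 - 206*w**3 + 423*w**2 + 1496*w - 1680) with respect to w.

-721*log(w - 5)/7776 + 47*log(w - 3)/1960 + 3*log(w - 1)/1600 - 188089*log(w + 4)/297675 + 6037*log(w + 7)/8640 - 712/(945*w + 3780) + C

Factor the denominator: (w - 5)*(w - 3)*(w - 1)*(w + 4)**2*(w + 7).
Partial-fraction decomposition: 6037/(8640*(w + 7)) - 188089/(297675*(w + 4)) + 712/(945*(w + 4)**2) + 3/(1600*(w - 1)) + 47/(1960*(w - 3)) - 721/(7776*(w - 5)).
Integrate each term; A/(w−a) gives A·log|w−a|; A/(w−a)² gives −A/(w−a).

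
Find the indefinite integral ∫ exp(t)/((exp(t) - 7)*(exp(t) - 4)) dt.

log(exp(t) - 7)/3 - log(exp(t) - 4)/3 + C

Let u = e^t, du = e^t dt.
The integral becomes ∫ du/((u-7)(u-4)); decompose into partial fractions.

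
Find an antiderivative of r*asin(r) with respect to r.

r**2*asin(r)/2 + r*sqrt(-r**2 + 1)/4 - asin(r)/4 + C

Use integration by parts with u = arcsin(r), dv = r dr.
Then du = 1/sqrt(-r**2 + 1) dr.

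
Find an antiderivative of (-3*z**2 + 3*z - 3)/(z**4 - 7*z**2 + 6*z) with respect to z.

-log(z)/2 - 9*log(z - 2)/10 + 3*log(z - 1)/4 + 13*log(z + 3)/20 + C

Factor the denominator: z*(z - 2)*(z - 1)*(z + 3).
Partial-fraction decomposition: 13/(20*(z + 3)) + 3/(4*(z - 1)) - 9/(10*(z - 2)) - 1/(2*z).
Integrate each term: A/(z−a) contributes A·log|z−a|.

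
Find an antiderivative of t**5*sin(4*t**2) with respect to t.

-t**4*cos(4*t**2)/8 + t**2*sin(4*t**2)/16 + cos(4*t**2)/64 + C

Let u = t², du = 2t dt; rewrite as (1/2)∫ u^2·sin(4u) du.
Now integrate by parts 2 times.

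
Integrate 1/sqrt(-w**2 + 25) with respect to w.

asin(w/5) + C

Substitute w = 5·sin(θ), so dw = 5·cos(θ) dθ and the radical becomes sqrt(-w**2 + 25) = 5·cos(θ) by the Pythagorean identity.
Integrate the resulting trig expression in θ, then back-substitute θ = asin(w/5), sin(θ) = w/5, cos(θ) = sqrt(-w**2 + 25)/5 (absorbing any constant into C).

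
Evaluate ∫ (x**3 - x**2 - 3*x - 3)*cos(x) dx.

x**3*sin(x) - x**2*sin(x) + 3*x**2*cos(x) - 9*x*sin(x) - 2*x*cos(x) - sin(x) - 9*cos(x) + C

Use integration by parts with u = x**3 - x**2 - 3*x - 3, dv = cos(x) dx, so v = sin(x).
Apply parts 3 times (tabular method): alternate signs, differentiate u down to 0, integrate dv up.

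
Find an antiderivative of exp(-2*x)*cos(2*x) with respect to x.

Let I denote the integral. Integrate by parts with u = cos(2*x), dv = exp(-2*x) dx, so v = -exp(-2*x)/2: I = -exp(-2*x)*cos(2*x)/2 − ∫ exp(-2*x)*sin(2*x) dx.
Apply parts again with u = sin(2*x), dv = exp(-2*x) dx: ∫ exp(-2*x)*sin(2*x) dx = -exp(-2*x)*sin(2*x)/2 + I. Substituting back brings back I: I = exp(-2*x)*sin(2*x)/2 - exp(-2*x)*cos(2*x)/2 − I.
Solving for I: (1 + 1)·I equals the remaining terms, so I = (1/2)·(exp(-2*x)*sin(2*x)/2 - exp(-2*x)*cos(2*x)/2).

exp(-2*x)*sin(2*x)/4 - exp(-2*x)*cos(2*x)/4 + C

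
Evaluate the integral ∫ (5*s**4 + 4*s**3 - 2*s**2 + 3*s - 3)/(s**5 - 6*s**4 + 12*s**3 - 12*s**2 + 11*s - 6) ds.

Factor the denominator: (s - 3)*(s - 2)*(s - 1)*(s**2 + 1).
Partial-fraction decomposition: -(4*s + 1)/(10*(s**2 + 1)) + 7/(4*(s - 1)) - 107/(5*(s - 2)) + 501/(20*(s - 3)).
Integrate each term; A/(s−a) gives A·log|s−a|; the (Bs+D)/(s²+p²) term gives a log and an atan.

501*log(s - 3)/20 - 107*log(s - 2)/5 + 7*log(s - 1)/4 - log(s**2 + 1)/5 - atan(s)/10 + C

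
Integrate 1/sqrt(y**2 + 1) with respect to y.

Substitute y = tan(θ), so dy = sec(θ)^2 dθ and the radical becomes sqrt(y**2 + 1) = sec(θ) by the Pythagorean identity.
Integrate the resulting trig expression in θ, then back-substitute tan(θ) = y, sec(θ) = sqrt(y**2 + 1) (absorbing any constant into C).

log(y + sqrt(y**2 + 1)) + C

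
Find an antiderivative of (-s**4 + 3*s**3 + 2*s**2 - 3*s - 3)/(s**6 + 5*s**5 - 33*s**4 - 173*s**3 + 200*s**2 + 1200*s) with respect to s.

Factor the denominator: s*(s - 5)*(s - 3)*(s + 4)**2*(s + 5).
Partial-fraction decomposition: 469/(200*(s + 5)) - 146887/(63504*(s + 4)) + 407/(252*(s + 4)**2) - 1/(392*(s - 3)) - 109/(4050*(s - 5)) - 1/(400*s).
Integrate each term; A/(s−a) gives A·log|s−a|; A/(s−a)² gives −A/(s−a).

-log(s)/400 - 109*log(s - 5)/4050 - log(s - 3)/392 - 146887*log(s + 4)/63504 + 469*log(s + 5)/200 - 407/(252*s + 1008) + C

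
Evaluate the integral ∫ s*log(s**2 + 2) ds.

Let u = s**2 + 2, so du = (2*s) ds.
The integral becomes (1/2)·∫ log(u) du; integrate by parts with u′=log(u), dv′=du.

s**2*log(s**2 + 2)/2 - s**2/2 + log(s**2 + 2) + C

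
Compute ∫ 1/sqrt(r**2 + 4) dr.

Substitute r = 2·tan(θ), so dr = 2·sec(θ)^2 dθ and the radical becomes sqrt(r**2 + 4) = 2·sec(θ) by the Pythagorean identity.
Integrate the resulting trig expression in θ, then back-substitute tan(θ) = r/2, sec(θ) = sqrt(r**2 + 4)/2 (absorbing any constant into C).

log(r + sqrt(r**2 + 4)) + C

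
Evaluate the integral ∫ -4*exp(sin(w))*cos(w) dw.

-4*exp(sin(w)) + C

Let u = sin(w), so du = (cos(w)) dw.
Rewriting, the integral becomes -4·∫ e^u du = -4·e^u.
Substituting back, u = sin(w).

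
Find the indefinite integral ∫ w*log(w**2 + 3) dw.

w**2*log(w**2 + 3)/2 - w**2/2 + 3*log(w**2 + 3)/2 + C

Let u = w**2 + 3, so du = (2*w) dw.
The integral becomes (1/2)·∫ log(u) du; integrate by parts with u′=log(u), dv′=du.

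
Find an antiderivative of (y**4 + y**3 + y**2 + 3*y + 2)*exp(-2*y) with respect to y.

(-4*y**4 - 12*y**3 - 22*y**2 - 34*y - 25)*exp(-2*y)/8 + C

Use integration by parts with u = y**4 + y**3 + y**2 + 3*y + 2, dv = exp(-2*y) dy, so v = -exp(-2*y)/2.
Apply parts 4 times (tabular method): alternate signs, differentiate u down to 0, integrate dv up.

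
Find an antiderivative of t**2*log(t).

t**3*log(t)/3 - t**3/9 + C

Use integration by parts with u = log(t), dv = t**2 dt.
Then du = 1/t dt and v = t**3/3.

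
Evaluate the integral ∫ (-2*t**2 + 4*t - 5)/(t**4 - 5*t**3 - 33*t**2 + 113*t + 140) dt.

-25*log(t - 7)/96 + 7*log(t - 4)/45 - 11*log(t + 1)/160 + 25*log(t + 5)/144 + C

Factor the denominator: (t - 7)*(t - 4)*(t + 1)*(t + 5).
Partial-fraction decomposition: 25/(144*(t + 5)) - 11/(160*(t + 1)) + 7/(45*(t - 4)) - 25/(96*(t - 7)).
Integrate each term: A/(t−a) contributes A·log|t−a|.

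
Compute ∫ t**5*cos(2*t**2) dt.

Let u = t², du = 2t dt; rewrite as (1/2)∫ u^2·cos(2u) du.
Now integrate by parts 2 times.

t**4*sin(2*t**2)/4 + t**2*cos(2*t**2)/4 - sin(2*t**2)/8 + C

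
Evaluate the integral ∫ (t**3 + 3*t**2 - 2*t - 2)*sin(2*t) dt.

Use integration by parts with u = t**3 + 3*t**2 - 2*t - 2, dv = sin(2*t) dt, so v = -cos(2*t)/2.
Apply parts 3 times (tabular method): alternate signs, differentiate u down to 0, integrate dv up.

-t**3*cos(2*t)/2 + 3*t**2*sin(2*t)/4 - 3*t**2*cos(2*t)/2 + 3*t*sin(2*t)/2 + 7*t*cos(2*t)/4 - 7*sin(2*t)/8 + 7*cos(2*t)/4 + C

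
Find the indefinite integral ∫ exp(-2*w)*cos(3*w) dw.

3*exp(-2*w)*sin(3*w)/13 - 2*exp(-2*w)*cos(3*w)/13 + C

Let I denote the integral. Integrate by parts with u = cos(3*w), dv = exp(-2*w) dw, so v = -exp(-2*w)/2: I = -exp(-2*w)*cos(3*w)/2 − (3/2)·∫ exp(-2*w)*sin(3*w) dw.
Apply parts again with u = sin(3*w), dv = exp(-2*w) dw: ∫ exp(-2*w)*sin(3*w) dw = -exp(-2*w)*sin(3*w)/2 + (3/2)·I. Substituting back brings back I: I = 3*exp(-2*w)*sin(3*w)/4 - exp(-2*w)*cos(3*w)/2 − (9/4)·I.
Solving for I: (1 + 9/4)·I equals the remaining terms, so I = (4/13)·(3*exp(-2*w)*sin(3*w)/4 - exp(-2*w)*cos(3*w)/2).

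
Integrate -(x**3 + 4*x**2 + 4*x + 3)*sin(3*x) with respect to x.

x**3*cos(3*x)/3 - x**2*sin(3*x)/3 + 4*x**2*cos(3*x)/3 - 8*x*sin(3*x)/9 + 10*x*cos(3*x)/9 - 10*sin(3*x)/27 + 19*cos(3*x)/27 + C

Use integration by parts with u = x**3 + 4*x**2 + 4*x + 3, dv = -sin(3*x) dx, so v = cos(3*x)/3.
Apply parts 3 times (tabular method): alternate signs, differentiate u down to 0, integrate dv up.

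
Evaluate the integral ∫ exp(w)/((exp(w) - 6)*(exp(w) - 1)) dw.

Let u = e^w, du = e^w dw.
The integral becomes ∫ du/((u-1)(u-6)); decompose into partial fractions.

log(exp(w) - 6)/5 - log(exp(w) - 1)/5 + C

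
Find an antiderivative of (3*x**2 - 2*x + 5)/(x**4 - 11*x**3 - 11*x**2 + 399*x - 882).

-133*log(x - 7)/1352 + 13*log(x - 3)/72 - 125*log(x + 6)/1521 - 69/(26*x - 182) + C

Factor the denominator: (x - 7)**2*(x - 3)*(x + 6).
Partial-fraction decomposition: -125/(1521*(x + 6)) + 13/(72*(x - 3)) - 133/(1352*(x - 7)) + 69/(26*(x - 7)**2).
Integrate each term; A/(x−a) gives A·log|x−a|; A/(x−a)² gives −A/(x−a).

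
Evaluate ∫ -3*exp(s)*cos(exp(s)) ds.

-3*sin(exp(s)) + C

Let u = exp(s), so du = (exp(s)) ds.
Rewriting, the integral becomes -3·∫ cos(u) du = -3·sin(u).
Substituting back, u = exp(s).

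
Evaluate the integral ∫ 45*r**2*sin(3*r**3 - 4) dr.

Let u = 3*r**3 - 4, so du = (9*r**2) dr.
Rewriting, the integral becomes 5·∫ sin(u) du = 5·-cos(u).
Substituting back, u = 3*r**3 - 4.

-5*cos(3*r**3 - 4) + C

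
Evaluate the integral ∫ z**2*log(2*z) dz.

z**3*(log(z) + log(2))/3 - z**3/9 + C

Use integration by parts with u = log(2*z), dv = z**2 dz.
Then du = 1/z dz and v = z**3/3.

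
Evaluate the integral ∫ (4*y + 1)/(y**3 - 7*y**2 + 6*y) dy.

Factor the denominator: y*(y - 6)*(y - 1).
Partial-fraction decomposition: -1/(y - 1) + 5/(6*(y - 6)) + 1/(6*y).
Integrate each term: A/(y−a) contributes A·log|y−a|.

log(y)/6 + 5*log(y - 6)/6 - log(y - 1) + C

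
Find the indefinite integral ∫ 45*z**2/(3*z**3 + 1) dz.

Let u = 3*z**3 + 1, so du = (9*z**2) dz.
Rewriting, the integral becomes 5·∫ 1/u du = 5·log(u).
Substituting back, u = 3*z**3 + 1.

5*log(3*z**3 + 1) + C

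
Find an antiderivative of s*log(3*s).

Use integration by parts with u = log(3*s), dv = s ds.
Then du = 1/s ds and v = s**2/2.

s**2*(log(s) + log(3))/2 - s**2/4 + C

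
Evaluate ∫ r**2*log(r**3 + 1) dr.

r**3*log(r**3 + 1)/3 - r**3/3 + log(r**3 + 1)/3 + C

Let u = r**3 + 1, so du = (3*r**2) dr.
The integral becomes (1/3)·∫ log(u) du; integrate by parts with u′=log(u), dv′=du.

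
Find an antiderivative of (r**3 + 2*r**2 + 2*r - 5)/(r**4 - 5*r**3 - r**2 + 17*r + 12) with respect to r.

99*log(r - 4)/25 - 23*log(r - 3)/8 - 17*log(r + 1)/200 + 3/(10*r + 10) + C

Factor the denominator: (r - 4)*(r - 3)*(r + 1)**2.
Partial-fraction decomposition: -17/(200*(r + 1)) - 3/(10*(r + 1)**2) - 23/(8*(r - 3)) + 99/(25*(r - 4)).
Integrate each term; A/(r−a) gives A·log|r−a|; A/(r−a)² gives −A/(r−a).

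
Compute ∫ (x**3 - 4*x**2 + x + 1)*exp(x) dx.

Use integration by parts with u = x**3 - 4*x**2 + x + 1, dv = exp(x) dx, so v = exp(x).
Apply parts 3 times (tabular method): alternate signs, differentiate u down to 0, integrate dv up.

(x**3 - 7*x**2 + 15*x - 14)*exp(x) + C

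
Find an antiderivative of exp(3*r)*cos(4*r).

4*exp(3*r)*sin(4*r)/25 + 3*exp(3*r)*cos(4*r)/25 + C

Let I denote the integral. Integrate by parts with u = cos(4*r), dv = exp(3*r) dr, so v = exp(3*r)/3: I = exp(3*r)*cos(4*r)/3 + (4/3)·∫ exp(3*r)*sin(4*r) dr.
Apply parts again with u = sin(4*r), dv = exp(3*r) dr: ∫ exp(3*r)*sin(4*r) dr = exp(3*r)*sin(4*r)/3 − (4/3)·I. Substituting back brings back I: I = 4*exp(3*r)*sin(4*r)/9 + exp(3*r)*cos(4*r)/3 − (16/9)·I.
Solving for I: (1 + 16/9)·I equals the remaining terms, so I = (9/25)·(4*exp(3*r)*sin(4*r)/9 + exp(3*r)*cos(4*r)/3).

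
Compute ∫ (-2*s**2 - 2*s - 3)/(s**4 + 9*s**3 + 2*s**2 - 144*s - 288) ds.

-43*log(s - 4)/560 + 5*log(s + 3)/7 - 27*log(s + 4)/16 + 21*log(s + 6)/20 + C

Factor the denominator: (s - 4)*(s + 3)*(s + 4)*(s + 6).
Partial-fraction decomposition: 21/(20*(s + 6)) - 27/(16*(s + 4)) + 5/(7*(s + 3)) - 43/(560*(s - 4)).
Integrate each term: A/(s−a) contributes A·log|s−a|.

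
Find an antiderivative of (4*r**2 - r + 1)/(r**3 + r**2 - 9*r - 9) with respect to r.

Factor the denominator: (r - 3)*(r + 1)*(r + 3).
Partial-fraction decomposition: 10/(3*(r + 3)) - 3/(4*(r + 1)) + 17/(12*(r - 3)).
Integrate each term: A/(r−a) contributes A·log|r−a|.

17*log(r - 3)/12 - 3*log(r + 1)/4 + 10*log(r + 3)/3 + C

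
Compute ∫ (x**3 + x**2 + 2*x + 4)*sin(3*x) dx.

-x**3*cos(3*x)/3 + x**2*sin(3*x)/3 - x**2*cos(3*x)/3 + 2*x*sin(3*x)/9 - 4*x*cos(3*x)/9 + 4*sin(3*x)/27 - 34*cos(3*x)/27 + C

Use integration by parts with u = x**3 + x**2 + 2*x + 4, dv = sin(3*x) dx, so v = -cos(3*x)/3.
Apply parts 3 times (tabular method): alternate signs, differentiate u down to 0, integrate dv up.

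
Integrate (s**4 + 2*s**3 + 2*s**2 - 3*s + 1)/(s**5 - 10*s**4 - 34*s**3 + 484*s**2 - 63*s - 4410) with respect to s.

-5869*log(s - 7)/3380 + 911*log(s - 5)/352 - 11*log(s + 3)/480 + 955*log(s + 6)/5577 - 633/(52*s - 364) + C

Factor the denominator: (s - 7)**2*(s - 5)*(s + 3)*(s + 6).
Partial-fraction decomposition: 955/(5577*(s + 6)) - 11/(480*(s + 3)) + 911/(352*(s - 5)) - 5869/(3380*(s - 7)) + 633/(52*(s - 7)**2).
Integrate each term; A/(s−a) gives A·log|s−a|; A/(s−a)² gives −A/(s−a).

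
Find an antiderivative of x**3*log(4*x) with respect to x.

Use integration by parts with u = log(4*x), dv = x**3 dx.
Then du = 1/x dx and v = x**4/4.

x**4*(log(x) + 2*log(2))/4 - x**4/16 + C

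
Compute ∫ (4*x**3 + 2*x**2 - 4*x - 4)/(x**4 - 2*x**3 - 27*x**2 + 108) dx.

227*log(x - 6)/81 - 7*log(x - 2)/25 + 2992*log(x + 3)/2025 + 82/(45*x + 135) + C

Factor the denominator: (x - 6)*(x - 2)*(x + 3)**2.
Partial-fraction decomposition: 2992/(2025*(x + 3)) - 82/(45*(x + 3)**2) - 7/(25*(x - 2)) + 227/(81*(x - 6)).
Integrate each term; A/(x−a) gives A·log|x−a|; A/(x−a)² gives −A/(x−a).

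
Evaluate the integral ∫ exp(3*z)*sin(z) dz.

Let I denote the integral. Integrate by parts with u = sin(z), dv = exp(3*z) dz, so v = exp(3*z)/3: I = exp(3*z)*sin(z)/3 − (1/3)·∫ exp(3*z)*cos(z) dz.
Apply parts again with u = cos(z), dv = exp(3*z) dz: ∫ exp(3*z)*cos(z) dz = exp(3*z)*cos(z)/3 + (1/3)·I. Substituting back brings back I: I = exp(3*z)*sin(z)/3 - exp(3*z)*cos(z)/9 − (1/9)·I.
Solving for I: (1 + 1/9)·I equals the remaining terms, so I = (9/10)·(exp(3*z)*sin(z)/3 - exp(3*z)*cos(z)/9).

3*exp(3*z)*sin(z)/10 - exp(3*z)*cos(z)/10 + C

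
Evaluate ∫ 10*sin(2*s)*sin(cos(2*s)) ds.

Let u = cos(2*s), so du = (-2*sin(2*s)) ds.
Rewriting, the integral becomes -5·∫ sin(u) du = -5·-cos(u).
Substituting back, u = cos(2*s).

5*cos(cos(2*s)) + C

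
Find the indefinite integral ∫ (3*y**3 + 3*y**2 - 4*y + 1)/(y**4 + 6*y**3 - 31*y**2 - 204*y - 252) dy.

Factor the denominator: (y - 6)*(y + 2)*(y + 3)*(y + 7).
Partial-fraction decomposition: 853/(260*(y + 7)) - 41/(36*(y + 3)) + 3/(40*(y + 2)) + 733/(936*(y - 6)).
Integrate each term: A/(y−a) contributes A·log|y−a|.

733*log(y - 6)/936 + 3*log(y + 2)/40 - 41*log(y + 3)/36 + 853*log(y + 7)/260 + C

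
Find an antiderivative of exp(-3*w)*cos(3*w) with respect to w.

Let I denote the integral. Integrate by parts with u = cos(3*w), dv = exp(-3*w) dw, so v = -exp(-3*w)/3: I = -exp(-3*w)*cos(3*w)/3 − ∫ exp(-3*w)*sin(3*w) dw.
Apply parts again with u = sin(3*w), dv = exp(-3*w) dw: ∫ exp(-3*w)*sin(3*w) dw = -exp(-3*w)*sin(3*w)/3 + I. Substituting back brings back I: I = exp(-3*w)*sin(3*w)/3 - exp(-3*w)*cos(3*w)/3 − I.
Solving for I: (1 + 1)·I equals the remaining terms, so I = (1/2)·(exp(-3*w)*sin(3*w)/3 - exp(-3*w)*cos(3*w)/3).

exp(-3*w)*sin(3*w)/6 - exp(-3*w)*cos(3*w)/6 + C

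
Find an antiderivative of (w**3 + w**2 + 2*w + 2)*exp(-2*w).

Use integration by parts with u = w**3 + w**2 + 2*w + 2, dv = exp(-2*w) dw, so v = -exp(-2*w)/2.
Apply parts 3 times (tabular method): alternate signs, differentiate u down to 0, integrate dv up.

(-4*w**3 - 10*w**2 - 18*w - 17)*exp(-2*w)/8 + C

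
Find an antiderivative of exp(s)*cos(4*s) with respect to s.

4*exp(s)*sin(4*s)/17 + exp(s)*cos(4*s)/17 + C

Let I denote the integral. Integrate by parts with u = cos(4*s), dv = exp(s) ds, so v = exp(s): I = exp(s)*cos(4*s) + 4·∫ exp(s)*sin(4*s) ds.
Apply parts again with u = sin(4*s), dv = exp(s) ds: ∫ exp(s)*sin(4*s) ds = exp(s)*sin(4*s) − 4·I. Substituting back brings back I: I = 4*exp(s)*sin(4*s) + exp(s)*cos(4*s) − 16·I.
Solving for I: (1 + 16)·I equals the remaining terms, so I = (1/17)·(4*exp(s)*sin(4*s) + exp(s)*cos(4*s)).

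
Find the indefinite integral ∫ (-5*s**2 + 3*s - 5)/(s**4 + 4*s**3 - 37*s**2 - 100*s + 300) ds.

Factor the denominator: (s - 5)*(s - 2)*(s + 5)*(s + 6).
Partial-fraction decomposition: 203/(88*(s + 6)) - 29/(14*(s + 5)) + 19/(168*(s - 2)) - 23/(66*(s - 5)).
Integrate each term: A/(s−a) contributes A·log|s−a|.

-23*log(s - 5)/66 + 19*log(s - 2)/168 - 29*log(s + 5)/14 + 203*log(s + 6)/88 + C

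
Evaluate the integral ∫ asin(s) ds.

s*asin(s) + sqrt(-s**2 + 1) + C

Use integration by parts with u = arcsin(s), dv = ds.
Then du = 1/sqrt(-s**2 + 1) ds.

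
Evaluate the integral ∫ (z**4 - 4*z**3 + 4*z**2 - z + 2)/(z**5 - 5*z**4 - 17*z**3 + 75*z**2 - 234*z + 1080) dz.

26*log(z - 6)/45 - 31*log(z - 4)/225 + 56*log(z + 5)/153 + 371*log(z**2 + 9)/3825 - 109*atan(z/3)/3825 + C

Factor the denominator: (z - 6)*(z - 4)*(z + 5)*(z**2 + 9).
Partial-fraction decomposition: (742*z - 327)/(3825*(z**2 + 9)) + 56/(153*(z + 5)) - 31/(225*(z - 4)) + 26/(45*(z - 6)).
Integrate each term; A/(z−a) gives A·log|z−a|; the (Bz+D)/(z²+p²) term gives a log and an atan.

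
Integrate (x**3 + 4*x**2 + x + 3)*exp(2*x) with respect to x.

(4*x**3 + 10*x**2 - 6*x + 15)*exp(2*x)/8 + C

Use integration by parts with u = x**3 + 4*x**2 + x + 3, dv = exp(2*x) dx, so v = exp(2*x)/2.
Apply parts 3 times (tabular method): alternate signs, differentiate u down to 0, integrate dv up.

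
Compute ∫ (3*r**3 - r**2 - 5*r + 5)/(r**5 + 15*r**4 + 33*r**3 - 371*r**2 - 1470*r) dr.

-log(r)/294 + log(r - 5)/24 - 59*log(r + 6)/6 + 11519*log(r + 7)/1176 - 173/(14*r + 98) + C

Factor the denominator: r*(r - 5)*(r + 6)*(r + 7)**2.
Partial-fraction decomposition: 11519/(1176*(r + 7)) + 173/(14*(r + 7)**2) - 59/(6*(r + 6)) + 1/(24*(r - 5)) - 1/(294*r).
Integrate each term; A/(r−a) gives A·log|r−a|; A/(r−a)² gives −A/(r−a).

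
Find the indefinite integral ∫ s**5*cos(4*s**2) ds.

Let u = s², du = 2s ds; rewrite as (1/2)∫ u^2·cos(4u) du.
Now integrate by parts 2 times.

s**4*sin(4*s**2)/8 + s**2*cos(4*s**2)/16 - sin(4*s**2)/64 + C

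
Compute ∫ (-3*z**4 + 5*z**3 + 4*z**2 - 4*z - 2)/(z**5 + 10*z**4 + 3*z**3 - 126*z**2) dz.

Factor the denominator: z**2*(z - 3)*(z + 6)*(z + 7).
Partial-fraction decomposition: -4348/(245*(z + 7)) + 2401/(162*(z + 6)) - 43/(405*(z - 3)) + 85/(2646*z) + 1/(63*z**2).
Integrate each term; A/(z−a) gives A·log|z−a|; A/(z−a)² gives −A/(z−a).

85*log(z)/2646 - 43*log(z - 3)/405 + 2401*log(z + 6)/162 - 4348*log(z + 7)/245 - 1/(63*z) + C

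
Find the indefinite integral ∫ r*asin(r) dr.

r**2*asin(r)/2 + r*sqrt(-r**2 + 1)/4 - asin(r)/4 + C

Use integration by parts with u = arcsin(r), dv = r dr.
Then du = 1/sqrt(-r**2 + 1) dr.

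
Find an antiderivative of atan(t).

Use integration by parts with u = arctan(t), dv = dt.
Then du = 1/(t**2 + 1) dt.

t*atan(t) - log(t**2 + 1)/2 + C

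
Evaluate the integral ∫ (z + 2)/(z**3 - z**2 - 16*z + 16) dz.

Factor the denominator: (z - 4)*(z - 1)*(z + 4).
Partial-fraction decomposition: -1/(20*(z + 4)) - 1/(5*(z - 1)) + 1/(4*(z - 4)).
Integrate each term: A/(z−a) contributes A·log|z−a|.

log(z - 4)/4 - log(z - 1)/5 - log(z + 4)/20 + C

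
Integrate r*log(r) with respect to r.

r**2*log(r)/2 - r**2/4 + C

Use integration by parts with u = log(r), dv = r dr.
Then du = 1/r dr and v = r**2/2.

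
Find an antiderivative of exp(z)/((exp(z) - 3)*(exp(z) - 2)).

Let u = e^z, du = e^z dz.
The integral becomes ∫ du/((u-3)(u-2)); decompose into partial fractions.

log(exp(z) - 3) - log(exp(z) - 2) + C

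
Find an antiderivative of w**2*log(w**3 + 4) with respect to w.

w**3*log(w**3 + 4)/3 - w**3/3 + 4*log(w**3 + 4)/3 + C

Let u = w**3 + 4, so du = (3*w**2) dw.
The integral becomes (1/3)·∫ log(u) du; integrate by parts with u′=log(u), dv′=du.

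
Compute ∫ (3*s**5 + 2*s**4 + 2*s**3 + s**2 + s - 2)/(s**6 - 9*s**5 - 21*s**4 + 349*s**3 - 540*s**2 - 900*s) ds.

Factor the denominator: s*(s - 6)*(s - 5)**2*(s + 1)*(s + 6).
Partial-fraction decomposition: 1057/(2178*(s + 6)) - 1/(252*(s + 1)) - 5428517/(108900*(s - 5)) - 10903/(330*(s - 5)**2) + 3299/(63*(s - 6)) + 1/(450*s).
Integrate each term; A/(s−a) gives A·log|s−a|; A/(s−a)² gives −A/(s−a).

log(s)/450 + 3299*log(s - 6)/63 - 5428517*log(s - 5)/108900 - log(s + 1)/252 + 1057*log(s + 6)/2178 + 10903/(330*s - 1650) + C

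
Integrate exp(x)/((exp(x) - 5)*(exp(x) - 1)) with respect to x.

Let u = e^x, du = e^x dx.
The integral becomes ∫ du/((u-5)(u-1)); decompose into partial fractions.

log(exp(x) - 5)/4 - log(exp(x) - 1)/4 + C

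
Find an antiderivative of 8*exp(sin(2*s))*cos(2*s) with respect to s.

4*exp(sin(2*s)) + C

Let u = sin(2*s), so du = (2*cos(2*s)) ds.
Rewriting, the integral becomes 4·∫ e^u du = 4·e^u.
Substituting back, u = sin(2*s).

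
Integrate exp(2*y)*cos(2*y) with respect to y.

Let I denote the integral. Integrate by parts with u = cos(2*y), dv = exp(2*y) dy, so v = exp(2*y)/2: I = exp(2*y)*cos(2*y)/2 + ∫ exp(2*y)*sin(2*y) dy.
Apply parts again with u = sin(2*y), dv = exp(2*y) dy: ∫ exp(2*y)*sin(2*y) dy = exp(2*y)*sin(2*y)/2 − I. Substituting back brings back I: I = exp(2*y)*sin(2*y)/2 + exp(2*y)*cos(2*y)/2 − I.
Solving for I: (1 + 1)·I equals the remaining terms, so I = (1/2)·(exp(2*y)*sin(2*y)/2 + exp(2*y)*cos(2*y)/2).

exp(2*y)*sin(2*y)/4 + exp(2*y)*cos(2*y)/4 + C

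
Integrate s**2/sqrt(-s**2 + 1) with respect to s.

-s*sqrt(-s**2 + 1)/2 + asin(s)/2 + C

Substitute s = sin(θ), so ds = cos(θ) dθ and the radical becomes sqrt(-s**2 + 1) = cos(θ) by the Pythagorean identity.
Integrate the resulting trig expression in θ, then back-substitute θ = asin(s), sin(θ) = s, cos(θ) = sqrt(-s**2 + 1) (absorbing any constant into C).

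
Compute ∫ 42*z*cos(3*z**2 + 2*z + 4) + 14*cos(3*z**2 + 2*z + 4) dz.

7*sin(3*z**2 + 2*z + 4) + C

Let u = 3*z**2 + 2*z + 4, so du = (6*z + 2) dz.
Rewriting, the integral becomes 7·∫ cos(u) du = 7·sin(u).
Substituting back, u = 3*z**2 + 2*z + 4.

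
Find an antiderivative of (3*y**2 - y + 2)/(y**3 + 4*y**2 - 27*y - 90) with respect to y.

Factor the denominator: (y - 5)*(y + 3)*(y + 6).
Partial-fraction decomposition: 116/(33*(y + 6)) - 4/(3*(y + 3)) + 9/(11*(y - 5)).
Integrate each term: A/(y−a) contributes A·log|y−a|.

9*log(y - 5)/11 - 4*log(y + 3)/3 + 116*log(y + 6)/33 + C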